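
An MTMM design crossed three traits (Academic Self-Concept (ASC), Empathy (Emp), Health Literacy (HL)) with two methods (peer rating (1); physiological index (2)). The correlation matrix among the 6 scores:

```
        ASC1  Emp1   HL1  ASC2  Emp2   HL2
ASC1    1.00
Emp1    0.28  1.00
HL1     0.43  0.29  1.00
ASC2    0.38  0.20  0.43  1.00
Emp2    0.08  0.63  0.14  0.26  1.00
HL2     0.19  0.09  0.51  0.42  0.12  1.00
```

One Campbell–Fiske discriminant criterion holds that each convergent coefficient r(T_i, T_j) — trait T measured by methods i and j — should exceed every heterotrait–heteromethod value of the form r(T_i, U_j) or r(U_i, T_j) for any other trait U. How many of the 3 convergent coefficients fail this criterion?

Convergent coefficients and their comparison sets:
ASC (methods 1·2): 0.38 vs {0.08, 0.20, 0.19, 0.43} → fail.
Emp (methods 1·2): 0.63 vs {0.20, 0.08, 0.09, 0.14} → pass.
HL (methods 1·2): 0.51 vs {0.43, 0.19, 0.14, 0.09} → pass.
1 of 3 fail.

1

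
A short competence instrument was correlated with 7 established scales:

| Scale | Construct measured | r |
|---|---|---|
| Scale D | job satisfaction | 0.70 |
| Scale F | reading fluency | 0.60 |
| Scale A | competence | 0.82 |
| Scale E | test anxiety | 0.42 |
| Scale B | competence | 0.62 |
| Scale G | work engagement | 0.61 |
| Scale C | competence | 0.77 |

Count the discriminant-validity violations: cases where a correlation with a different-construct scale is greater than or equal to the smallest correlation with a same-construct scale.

1

Convergent (same construct = competence): Scale A, Scale B, Scale C.
Smallest convergent = 0.62. Discriminant values: 0.70, 0.60, 0.42, 0.61; count ≥ 0.62 → 1.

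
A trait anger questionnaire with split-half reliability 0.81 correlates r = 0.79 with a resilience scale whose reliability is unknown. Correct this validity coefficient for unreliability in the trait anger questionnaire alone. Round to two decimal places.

0.88

Single correction: r_c = r_obs / √r_xx = 0.79 / √0.81 = 0.79 / 0.9000 ≈ 0.88.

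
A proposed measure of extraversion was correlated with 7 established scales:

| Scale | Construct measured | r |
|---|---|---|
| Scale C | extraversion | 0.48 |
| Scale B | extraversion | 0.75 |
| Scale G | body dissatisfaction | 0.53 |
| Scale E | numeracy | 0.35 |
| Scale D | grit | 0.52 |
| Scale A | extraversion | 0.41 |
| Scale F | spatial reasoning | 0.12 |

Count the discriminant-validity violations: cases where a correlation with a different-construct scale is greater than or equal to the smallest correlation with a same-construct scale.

Convergent (same construct = extraversion): Scale C, Scale B, Scale A.
Smallest convergent = 0.41. Discriminant values: 0.53, 0.35, 0.52, 0.12; count ≥ 0.41 → 2.

2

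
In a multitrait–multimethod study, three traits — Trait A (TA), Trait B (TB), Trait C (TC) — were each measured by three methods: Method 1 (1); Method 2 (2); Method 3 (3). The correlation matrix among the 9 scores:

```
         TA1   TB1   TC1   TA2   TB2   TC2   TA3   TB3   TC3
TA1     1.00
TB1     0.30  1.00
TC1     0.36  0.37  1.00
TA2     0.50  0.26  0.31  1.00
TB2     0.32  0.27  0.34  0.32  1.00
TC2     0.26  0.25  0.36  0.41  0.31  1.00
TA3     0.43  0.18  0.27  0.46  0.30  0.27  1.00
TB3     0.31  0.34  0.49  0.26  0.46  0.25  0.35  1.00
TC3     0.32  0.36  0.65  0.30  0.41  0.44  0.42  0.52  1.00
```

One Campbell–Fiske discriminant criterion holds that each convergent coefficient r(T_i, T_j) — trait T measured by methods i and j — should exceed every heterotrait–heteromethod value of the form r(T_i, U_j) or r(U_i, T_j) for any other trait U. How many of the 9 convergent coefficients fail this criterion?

Each convergent coefficient versus the relevant comparison correlations:
TA (methods 1·2): 0.50 vs {0.32, 0.26, 0.26, 0.31} → pass.
TA (methods 1·3): 0.43 vs {0.31, 0.18, 0.32, 0.27} → pass.
TA (methods 2·3): 0.46 vs {0.26, 0.30, 0.30, 0.27} → pass.
TB (methods 1·2): 0.27 vs {0.26, 0.32, 0.25, 0.34} → fail.
TB (methods 1·3): 0.34 vs {0.18, 0.31, 0.36, 0.49} → fail.
TB (methods 2·3): 0.46 vs {0.30, 0.26, 0.41, 0.25} → pass.
TC (methods 1·2): 0.36 vs {0.31, 0.26, 0.34, 0.25} → pass.
TC (methods 1·3): 0.65 vs {0.27, 0.32, 0.49, 0.36} → pass.
TC (methods 2·3): 0.44 vs {0.27, 0.30, 0.25, 0.41} → pass.
2 of 9 fail.

2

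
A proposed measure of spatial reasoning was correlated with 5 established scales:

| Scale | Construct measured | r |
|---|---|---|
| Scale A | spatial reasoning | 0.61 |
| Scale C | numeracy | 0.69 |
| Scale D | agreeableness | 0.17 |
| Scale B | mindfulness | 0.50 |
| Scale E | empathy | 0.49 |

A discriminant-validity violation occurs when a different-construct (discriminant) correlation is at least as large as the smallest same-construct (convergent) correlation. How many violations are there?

Convergent (same construct = spatial reasoning): Scale A.
Smallest convergent = 0.61. Discriminant values: 0.69, 0.17, 0.50, 0.49; count ≥ 0.61 → 1.

1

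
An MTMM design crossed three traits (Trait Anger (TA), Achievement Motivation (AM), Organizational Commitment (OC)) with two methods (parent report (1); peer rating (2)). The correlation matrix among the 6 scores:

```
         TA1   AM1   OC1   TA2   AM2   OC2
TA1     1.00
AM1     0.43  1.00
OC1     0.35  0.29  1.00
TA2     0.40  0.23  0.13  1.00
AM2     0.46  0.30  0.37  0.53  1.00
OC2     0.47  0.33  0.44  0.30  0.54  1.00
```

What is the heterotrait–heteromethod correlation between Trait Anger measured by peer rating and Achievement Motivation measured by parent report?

0.23

Different traits and methods: r(TA2, AM1) = 0.23.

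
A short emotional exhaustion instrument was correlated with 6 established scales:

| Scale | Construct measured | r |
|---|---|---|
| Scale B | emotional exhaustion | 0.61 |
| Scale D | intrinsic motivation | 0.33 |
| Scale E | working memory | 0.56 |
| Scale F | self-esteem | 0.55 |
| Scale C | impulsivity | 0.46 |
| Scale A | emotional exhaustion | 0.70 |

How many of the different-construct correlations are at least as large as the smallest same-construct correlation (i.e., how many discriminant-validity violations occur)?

Convergent (same construct = emotional exhaustion): Scale B, Scale A.
Smallest convergent = 0.61. Discriminant values: 0.33, 0.56, 0.55, 0.46; count ≥ 0.61 → 0.

0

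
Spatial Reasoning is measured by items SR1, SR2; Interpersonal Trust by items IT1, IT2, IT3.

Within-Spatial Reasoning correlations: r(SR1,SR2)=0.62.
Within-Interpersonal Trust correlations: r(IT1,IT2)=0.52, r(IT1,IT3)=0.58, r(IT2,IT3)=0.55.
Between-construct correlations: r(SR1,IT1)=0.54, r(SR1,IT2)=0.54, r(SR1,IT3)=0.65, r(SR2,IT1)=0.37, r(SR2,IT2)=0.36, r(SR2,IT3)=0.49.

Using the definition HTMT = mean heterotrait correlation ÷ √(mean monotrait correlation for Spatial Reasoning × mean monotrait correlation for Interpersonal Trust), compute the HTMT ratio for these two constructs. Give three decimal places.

0.842

Between-construct mean = 2.95/6 = 0.4917.
Mean within-SR = 0.62/1 = 0.6200; mean within-IT = 1.65/3 = 0.5500.
Geometric mean = √(0.6200 × 0.5500) = 0.5840.
HTMT = 0.4917 / 0.5840 = 0.842.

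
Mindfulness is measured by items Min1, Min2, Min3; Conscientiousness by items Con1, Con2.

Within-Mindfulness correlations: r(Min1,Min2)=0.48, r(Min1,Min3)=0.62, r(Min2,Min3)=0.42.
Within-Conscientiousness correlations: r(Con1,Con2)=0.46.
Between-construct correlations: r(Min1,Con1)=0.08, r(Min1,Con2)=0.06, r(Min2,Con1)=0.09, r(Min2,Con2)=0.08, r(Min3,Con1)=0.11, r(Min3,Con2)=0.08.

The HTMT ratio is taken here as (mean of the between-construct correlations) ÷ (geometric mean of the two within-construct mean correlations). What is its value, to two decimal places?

0.17

Between-construct mean = 0.50/6 = 0.0833.
Mean within-Min = 1.52/3 = 0.5067; mean within-Con = 0.46/1 = 0.4600.
Geometric mean = √(0.5067 × 0.4600) = 0.4828.
HTMT = 0.0833 / 0.4828 = 0.17.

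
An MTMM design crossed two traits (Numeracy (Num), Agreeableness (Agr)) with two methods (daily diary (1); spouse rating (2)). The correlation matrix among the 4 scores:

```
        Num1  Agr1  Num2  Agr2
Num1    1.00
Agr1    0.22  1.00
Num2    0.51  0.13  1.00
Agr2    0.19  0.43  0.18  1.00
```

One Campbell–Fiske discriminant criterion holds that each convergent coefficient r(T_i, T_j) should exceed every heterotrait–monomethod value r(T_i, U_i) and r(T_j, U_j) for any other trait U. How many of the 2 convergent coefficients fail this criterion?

Each convergent coefficient versus the relevant comparison correlations:
Num (methods 1·2): 0.51 vs {0.22, 0.18} → pass.
Agr (methods 1·2): 0.43 vs {0.22, 0.18} → pass.
0 of 2 fail.

0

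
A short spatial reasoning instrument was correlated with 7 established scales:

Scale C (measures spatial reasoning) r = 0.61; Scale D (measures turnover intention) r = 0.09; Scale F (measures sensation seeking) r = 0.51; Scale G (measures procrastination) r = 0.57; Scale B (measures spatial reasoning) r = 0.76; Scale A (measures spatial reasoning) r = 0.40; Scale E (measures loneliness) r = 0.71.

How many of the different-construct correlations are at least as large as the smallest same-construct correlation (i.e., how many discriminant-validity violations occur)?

Convergent (same construct = spatial reasoning): Scale C, Scale B, Scale A.
Smallest convergent = 0.40. Discriminant values: 0.09, 0.51, 0.57, 0.71; count ≥ 0.40 → 3.

3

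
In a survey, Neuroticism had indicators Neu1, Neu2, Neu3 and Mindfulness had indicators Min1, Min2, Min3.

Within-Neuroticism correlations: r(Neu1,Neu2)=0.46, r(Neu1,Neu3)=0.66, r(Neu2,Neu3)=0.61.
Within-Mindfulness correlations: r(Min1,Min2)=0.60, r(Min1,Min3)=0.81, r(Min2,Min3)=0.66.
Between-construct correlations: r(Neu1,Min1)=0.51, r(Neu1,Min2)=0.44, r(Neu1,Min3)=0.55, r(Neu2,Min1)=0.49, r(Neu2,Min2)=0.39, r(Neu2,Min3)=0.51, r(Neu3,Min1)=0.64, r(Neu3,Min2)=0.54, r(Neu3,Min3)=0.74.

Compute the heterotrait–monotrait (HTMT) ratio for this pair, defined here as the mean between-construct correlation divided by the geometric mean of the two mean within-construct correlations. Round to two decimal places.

Mean heterotrait r = 4.81/9 = 0.5344.
Mean within-Neu = 1.73/3 = 0.5767; mean within-Min = 2.07/3 = 0.6900.
Geometric mean = √(0.5767 × 0.6900) = 0.6308.
HTMT = 0.5344 / 0.6308 = 0.85.

0.85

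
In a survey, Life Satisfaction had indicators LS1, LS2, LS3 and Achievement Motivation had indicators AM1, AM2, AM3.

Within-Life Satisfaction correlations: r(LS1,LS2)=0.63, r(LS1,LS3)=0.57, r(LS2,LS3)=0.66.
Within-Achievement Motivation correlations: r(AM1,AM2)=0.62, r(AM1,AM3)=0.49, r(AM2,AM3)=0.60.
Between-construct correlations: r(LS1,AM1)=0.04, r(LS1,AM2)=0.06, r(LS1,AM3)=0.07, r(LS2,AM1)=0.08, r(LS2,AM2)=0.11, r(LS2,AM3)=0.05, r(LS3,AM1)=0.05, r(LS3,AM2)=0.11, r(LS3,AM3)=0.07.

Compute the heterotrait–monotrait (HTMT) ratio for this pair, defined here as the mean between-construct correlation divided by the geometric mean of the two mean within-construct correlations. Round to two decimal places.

Between-construct mean = 0.64/9 = 0.0711.
Mean within-LS = 1.86/3 = 0.6200; mean within-AM = 1.71/3 = 0.5700.
Geometric mean = √(0.6200 × 0.5700) = 0.5945.
HTMT = 0.0711 / 0.5945 = 0.12.

0.12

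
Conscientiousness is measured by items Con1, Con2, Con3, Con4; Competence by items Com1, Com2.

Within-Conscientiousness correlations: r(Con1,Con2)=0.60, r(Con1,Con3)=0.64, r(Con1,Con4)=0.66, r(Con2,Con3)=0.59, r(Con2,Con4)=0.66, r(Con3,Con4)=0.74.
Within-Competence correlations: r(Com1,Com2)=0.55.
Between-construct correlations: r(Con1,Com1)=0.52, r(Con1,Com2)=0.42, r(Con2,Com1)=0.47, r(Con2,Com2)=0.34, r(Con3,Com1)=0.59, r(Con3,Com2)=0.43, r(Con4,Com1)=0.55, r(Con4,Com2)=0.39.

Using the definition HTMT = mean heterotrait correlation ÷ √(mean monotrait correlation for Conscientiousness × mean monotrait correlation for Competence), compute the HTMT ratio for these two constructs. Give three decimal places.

0.777

Mean heterotrait r = 3.71/8 = 0.4638.
Mean within-Con = 3.89/6 = 0.6483; mean within-Com = 0.55/1 = 0.5500.
Geometric mean = √(0.6483 × 0.5500) = 0.5971.
HTMT = 0.4638 / 0.5971 = 0.777.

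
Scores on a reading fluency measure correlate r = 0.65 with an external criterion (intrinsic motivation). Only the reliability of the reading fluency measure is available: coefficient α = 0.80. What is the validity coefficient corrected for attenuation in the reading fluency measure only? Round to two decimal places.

0.73

Single correction: r_c = r_obs / √r_xx = 0.65 / √0.80 = 0.65 / 0.8944 ≈ 0.73.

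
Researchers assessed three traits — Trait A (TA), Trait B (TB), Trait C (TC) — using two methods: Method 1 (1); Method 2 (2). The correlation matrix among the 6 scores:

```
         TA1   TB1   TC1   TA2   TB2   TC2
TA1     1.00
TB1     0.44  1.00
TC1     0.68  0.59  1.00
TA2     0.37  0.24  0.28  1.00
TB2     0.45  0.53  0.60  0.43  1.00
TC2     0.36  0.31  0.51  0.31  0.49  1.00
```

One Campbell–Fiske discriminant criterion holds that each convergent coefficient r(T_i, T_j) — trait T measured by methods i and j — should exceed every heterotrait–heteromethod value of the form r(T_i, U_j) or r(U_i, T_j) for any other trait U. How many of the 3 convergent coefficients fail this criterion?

3

Each convergent coefficient versus the relevant comparison correlations:
TA (methods 1·2): 0.37 vs {0.45, 0.24, 0.36, 0.28} → fail.
TB (methods 1·2): 0.53 vs {0.24, 0.45, 0.31, 0.60} → fail.
TC (methods 1·2): 0.51 vs {0.28, 0.36, 0.60, 0.31} → fail.
3 of 3 fail.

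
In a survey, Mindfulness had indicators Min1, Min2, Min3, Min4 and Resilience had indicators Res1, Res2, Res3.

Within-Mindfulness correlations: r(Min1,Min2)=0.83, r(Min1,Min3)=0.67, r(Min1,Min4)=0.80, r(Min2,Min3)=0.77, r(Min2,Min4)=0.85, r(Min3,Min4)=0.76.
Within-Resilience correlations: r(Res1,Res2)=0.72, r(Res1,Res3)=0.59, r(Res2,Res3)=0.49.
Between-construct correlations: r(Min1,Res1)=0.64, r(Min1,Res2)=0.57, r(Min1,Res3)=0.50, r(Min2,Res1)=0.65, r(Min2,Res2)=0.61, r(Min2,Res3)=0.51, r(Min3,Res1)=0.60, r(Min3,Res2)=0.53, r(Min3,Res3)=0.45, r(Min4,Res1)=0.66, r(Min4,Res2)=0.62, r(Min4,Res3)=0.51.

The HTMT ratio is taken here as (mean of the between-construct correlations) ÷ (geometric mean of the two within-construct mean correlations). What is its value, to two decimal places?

Mean heterotrait r = 6.85/12 = 0.5708.
Mean within-Min = 4.68/6 = 0.7800; mean within-Res = 1.80/3 = 0.6000.
Geometric mean = √(0.7800 × 0.6000) = 0.6841.
HTMT = 0.5708 / 0.6841 = 0.83.

0.83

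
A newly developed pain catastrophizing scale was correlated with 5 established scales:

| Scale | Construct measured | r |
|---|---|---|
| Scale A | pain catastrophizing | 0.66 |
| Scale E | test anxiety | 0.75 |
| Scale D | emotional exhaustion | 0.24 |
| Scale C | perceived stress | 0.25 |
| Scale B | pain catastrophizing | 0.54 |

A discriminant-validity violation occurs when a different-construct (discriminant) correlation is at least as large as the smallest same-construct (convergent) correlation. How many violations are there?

Convergent (same construct = pain catastrophizing): Scale A, Scale B.
Smallest convergent = 0.54. Discriminant values: 0.75, 0.24, 0.25; count ≥ 0.54 → 1.

1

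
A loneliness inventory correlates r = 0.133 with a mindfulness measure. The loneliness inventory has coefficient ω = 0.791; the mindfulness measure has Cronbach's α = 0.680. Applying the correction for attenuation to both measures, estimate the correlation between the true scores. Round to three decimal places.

r_true = r_obs / √(r_xx · r_yy) = 0.133 / √(0.791 × 0.680) = 0.133 / √0.537880 = 0.133 / 0.7334 ≈ 0.181.

0.181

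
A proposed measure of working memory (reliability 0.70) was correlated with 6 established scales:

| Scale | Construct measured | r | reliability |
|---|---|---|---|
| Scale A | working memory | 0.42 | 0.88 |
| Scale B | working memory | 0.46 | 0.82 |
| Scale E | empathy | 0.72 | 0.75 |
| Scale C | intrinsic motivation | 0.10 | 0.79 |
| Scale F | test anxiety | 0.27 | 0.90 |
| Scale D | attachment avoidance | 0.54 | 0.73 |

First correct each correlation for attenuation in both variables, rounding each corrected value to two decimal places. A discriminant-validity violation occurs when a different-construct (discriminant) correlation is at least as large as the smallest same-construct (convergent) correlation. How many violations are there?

Disattenuated r (r / √(r_scale · r_new)):
  Scale A (conv): 0.42 / √(0.88·0.70) = 0.54
  Scale B (conv): 0.46 / √(0.82·0.70) = 0.61
  Scale E (disc): 0.72 / √(0.75·0.70) = 0.99
  Scale C (disc): 0.10 / √(0.79·0.70) = 0.13
  Scale F (disc): 0.27 / √(0.90·0.70) = 0.34
  Scale D (disc): 0.54 / √(0.73·0.70) = 0.76
Smallest convergent = 0.54. Discriminant values: 0.99, 0.13, 0.34, 0.76; count ≥ 0.54 → 2.

2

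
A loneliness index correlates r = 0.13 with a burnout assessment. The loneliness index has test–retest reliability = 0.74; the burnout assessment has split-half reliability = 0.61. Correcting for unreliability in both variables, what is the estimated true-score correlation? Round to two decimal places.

r_true = r_obs / √(r_xx · r_yy) = 0.13 / √(0.74 × 0.61) = 0.13 / √0.4514 = 0.13 / 0.6719 ≈ 0.19.

0.19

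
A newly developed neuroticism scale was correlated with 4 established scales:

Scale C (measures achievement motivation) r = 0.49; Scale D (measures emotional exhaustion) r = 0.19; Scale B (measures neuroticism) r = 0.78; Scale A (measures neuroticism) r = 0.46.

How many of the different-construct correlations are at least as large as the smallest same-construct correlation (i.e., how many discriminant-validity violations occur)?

Convergent (same construct = neuroticism): Scale B, Scale A.
Smallest convergent = 0.46. Discriminant values: 0.49, 0.19; count ≥ 0.46 → 1.

1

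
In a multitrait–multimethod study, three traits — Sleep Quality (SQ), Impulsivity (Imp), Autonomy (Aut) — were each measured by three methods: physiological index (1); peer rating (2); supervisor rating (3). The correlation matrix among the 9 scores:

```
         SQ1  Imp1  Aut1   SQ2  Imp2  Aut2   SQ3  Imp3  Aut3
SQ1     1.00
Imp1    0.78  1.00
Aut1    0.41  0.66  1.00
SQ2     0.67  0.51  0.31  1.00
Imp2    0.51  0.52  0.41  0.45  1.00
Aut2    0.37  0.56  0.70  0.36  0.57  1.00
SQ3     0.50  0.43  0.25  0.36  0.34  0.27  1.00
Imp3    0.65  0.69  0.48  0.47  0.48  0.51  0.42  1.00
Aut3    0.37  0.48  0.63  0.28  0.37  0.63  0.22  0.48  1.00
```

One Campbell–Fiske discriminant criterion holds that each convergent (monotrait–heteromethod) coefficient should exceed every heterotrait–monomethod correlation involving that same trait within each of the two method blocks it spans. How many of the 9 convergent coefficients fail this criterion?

7

Checking each validity diagonal entry against its comparison values:
SQ (methods 1·2): 0.67 vs {0.78, 0.45, 0.41, 0.36} → fail.
SQ (methods 1·3): 0.50 vs {0.78, 0.42, 0.41, 0.22} → fail.
SQ (methods 2·3): 0.36 vs {0.45, 0.42, 0.36, 0.22} → fail.
Imp (methods 1·2): 0.52 vs {0.78, 0.45, 0.66, 0.57} → fail.
Imp (methods 1·3): 0.69 vs {0.78, 0.42, 0.66, 0.48} → fail.
Imp (methods 2·3): 0.48 vs {0.45, 0.42, 0.57, 0.48} → fail.
Aut (methods 1·2): 0.70 vs {0.41, 0.36, 0.66, 0.57} → pass.
Aut (methods 1·3): 0.63 vs {0.41, 0.22, 0.66, 0.48} → fail.
Aut (methods 2·3): 0.63 vs {0.36, 0.22, 0.57, 0.48} → pass.
7 of 9 fail.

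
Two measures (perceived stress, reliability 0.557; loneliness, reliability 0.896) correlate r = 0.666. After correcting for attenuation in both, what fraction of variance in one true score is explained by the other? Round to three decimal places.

0.889

Disattenuated r = 0.666 / √(0.557 × 0.896) = 0.666 / 0.7065 = 0.9427.
Shared true-score variance = 0.9427² = 0.8887 ≈ 0.889.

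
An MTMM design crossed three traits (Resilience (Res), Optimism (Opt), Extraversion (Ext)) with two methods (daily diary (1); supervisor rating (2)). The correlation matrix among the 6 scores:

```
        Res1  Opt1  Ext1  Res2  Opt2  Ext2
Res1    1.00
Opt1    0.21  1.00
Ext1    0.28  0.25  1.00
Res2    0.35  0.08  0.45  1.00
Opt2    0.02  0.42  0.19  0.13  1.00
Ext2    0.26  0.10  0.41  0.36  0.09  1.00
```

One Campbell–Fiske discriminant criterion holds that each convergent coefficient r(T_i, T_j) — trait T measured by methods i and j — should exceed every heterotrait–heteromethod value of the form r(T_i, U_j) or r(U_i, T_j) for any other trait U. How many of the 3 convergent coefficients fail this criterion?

2

Convergent coefficients and their comparison sets:
Res (methods 1·2): 0.35 vs {0.02, 0.08, 0.26, 0.45} → fail.
Opt (methods 1·2): 0.42 vs {0.08, 0.02, 0.10, 0.19} → pass.
Ext (methods 1·2): 0.41 vs {0.45, 0.26, 0.19, 0.10} → fail.
2 of 3 fail.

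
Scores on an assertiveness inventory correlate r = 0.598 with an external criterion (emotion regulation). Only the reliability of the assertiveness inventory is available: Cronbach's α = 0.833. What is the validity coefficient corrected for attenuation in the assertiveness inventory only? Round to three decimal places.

Single correction: r_c = r_obs / √r_xx = 0.598 / √0.833 = 0.598 / 0.9127 ≈ 0.655.

0.655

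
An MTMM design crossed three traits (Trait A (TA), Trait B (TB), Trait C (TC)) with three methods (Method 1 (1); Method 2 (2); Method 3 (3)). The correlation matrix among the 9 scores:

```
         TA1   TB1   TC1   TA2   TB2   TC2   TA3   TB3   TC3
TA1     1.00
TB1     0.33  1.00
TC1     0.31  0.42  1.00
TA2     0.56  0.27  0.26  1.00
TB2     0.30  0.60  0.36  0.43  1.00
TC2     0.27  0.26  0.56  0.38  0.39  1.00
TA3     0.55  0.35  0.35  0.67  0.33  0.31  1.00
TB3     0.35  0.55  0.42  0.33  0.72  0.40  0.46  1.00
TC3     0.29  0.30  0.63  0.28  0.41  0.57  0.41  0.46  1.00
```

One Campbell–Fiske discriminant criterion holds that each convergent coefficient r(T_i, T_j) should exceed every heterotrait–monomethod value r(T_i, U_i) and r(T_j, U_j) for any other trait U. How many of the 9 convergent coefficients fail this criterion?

0

Each convergent coefficient versus the relevant comparison correlations:
TA (methods 1·2): 0.56 vs {0.33, 0.43, 0.31, 0.38} → pass.
TA (methods 1·3): 0.55 vs {0.33, 0.46, 0.31, 0.41} → pass.
TA (methods 2·3): 0.67 vs {0.43, 0.46, 0.38, 0.41} → pass.
TB (methods 1·2): 0.60 vs {0.33, 0.43, 0.42, 0.39} → pass.
TB (methods 1·3): 0.55 vs {0.33, 0.46, 0.42, 0.46} → pass.
TB (methods 2·3): 0.72 vs {0.43, 0.46, 0.39, 0.46} → pass.
TC (methods 1·2): 0.56 vs {0.31, 0.38, 0.42, 0.39} → pass.
TC (methods 1·3): 0.63 vs {0.31, 0.41, 0.42, 0.46} → pass.
TC (methods 2·3): 0.57 vs {0.38, 0.41, 0.39, 0.46} → pass.
0 of 9 fail.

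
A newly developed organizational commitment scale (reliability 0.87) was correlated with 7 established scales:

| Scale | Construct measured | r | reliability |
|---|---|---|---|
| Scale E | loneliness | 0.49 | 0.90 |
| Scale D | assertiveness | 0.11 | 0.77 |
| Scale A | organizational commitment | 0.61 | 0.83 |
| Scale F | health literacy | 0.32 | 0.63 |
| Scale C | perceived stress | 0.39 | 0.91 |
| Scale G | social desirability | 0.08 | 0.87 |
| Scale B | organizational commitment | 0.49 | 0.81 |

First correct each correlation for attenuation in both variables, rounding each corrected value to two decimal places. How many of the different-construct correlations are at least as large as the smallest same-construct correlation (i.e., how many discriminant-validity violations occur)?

0

Disattenuated r (r / √(r_scale · r_new)):
  Scale E (disc): 0.49 / √(0.90·0.87) = 0.55
  Scale D (disc): 0.11 / √(0.77·0.87) = 0.13
  Scale A (conv): 0.61 / √(0.83·0.87) = 0.72
  Scale F (disc): 0.32 / √(0.63·0.87) = 0.43
  Scale C (disc): 0.39 / √(0.91·0.87) = 0.44
  Scale G (disc): 0.08 / √(0.87·0.87) = 0.09
  Scale B (conv): 0.49 / √(0.81·0.87) = 0.58
Smallest convergent = 0.58. Discriminant values: 0.55, 0.13, 0.43, 0.44, 0.09; count ≥ 0.58 → 0.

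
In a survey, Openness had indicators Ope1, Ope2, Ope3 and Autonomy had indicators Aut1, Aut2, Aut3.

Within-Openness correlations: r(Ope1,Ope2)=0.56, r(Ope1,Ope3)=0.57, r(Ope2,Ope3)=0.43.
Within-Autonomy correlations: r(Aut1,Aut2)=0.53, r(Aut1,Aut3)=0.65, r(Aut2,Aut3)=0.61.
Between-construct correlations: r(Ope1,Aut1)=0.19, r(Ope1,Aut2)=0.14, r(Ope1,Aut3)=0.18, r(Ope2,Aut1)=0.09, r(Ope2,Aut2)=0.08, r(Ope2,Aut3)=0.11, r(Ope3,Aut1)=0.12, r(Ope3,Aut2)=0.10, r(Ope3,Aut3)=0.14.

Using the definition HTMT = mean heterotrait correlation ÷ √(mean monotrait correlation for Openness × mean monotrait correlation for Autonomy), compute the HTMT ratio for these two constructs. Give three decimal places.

Mean between = 1.15/9 = 0.1278.
Mean within-Ope = 1.56/3 = 0.5200; mean within-Aut = 1.79/3 = 0.5967.
Geometric mean = √(0.5200 × 0.5967) = 0.5570.
HTMT = 0.1278 / 0.5570 = 0.229.

0.229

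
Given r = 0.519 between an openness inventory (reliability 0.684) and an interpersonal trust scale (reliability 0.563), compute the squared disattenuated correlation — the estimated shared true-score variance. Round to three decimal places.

Disattenuated r = 0.519 / √(0.684 × 0.563) = 0.519 / 0.6206 = 0.8363.
Shared true-score variance = 0.8363² = 0.6994 ≈ 0.699.

0.699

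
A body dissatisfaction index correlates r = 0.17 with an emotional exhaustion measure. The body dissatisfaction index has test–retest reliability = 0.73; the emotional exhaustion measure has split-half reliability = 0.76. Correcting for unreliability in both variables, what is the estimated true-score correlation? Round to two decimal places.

0.23

r_true = r_obs / √(r_xx · r_yy) = 0.17 / √(0.73 × 0.76) = 0.17 / √0.5548 = 0.17 / 0.7448 ≈ 0.23.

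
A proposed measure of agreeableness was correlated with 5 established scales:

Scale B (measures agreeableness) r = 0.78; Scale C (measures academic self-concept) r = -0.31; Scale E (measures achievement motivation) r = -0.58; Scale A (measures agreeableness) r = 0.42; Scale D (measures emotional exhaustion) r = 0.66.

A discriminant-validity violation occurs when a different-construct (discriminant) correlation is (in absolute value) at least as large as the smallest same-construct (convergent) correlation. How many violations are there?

Convergent (same construct = agreeableness): Scale B, Scale A.
Smallest convergent = 0.42. Discriminant |r|: 0.31, 0.58, 0.66; count ≥ 0.42 → 2.

2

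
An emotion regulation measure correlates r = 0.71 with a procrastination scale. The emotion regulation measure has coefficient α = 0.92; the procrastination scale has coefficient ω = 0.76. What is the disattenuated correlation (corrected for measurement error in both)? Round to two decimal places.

r_true = r_obs / √(r_xx · r_yy) = 0.71 / √(0.92 × 0.76) = 0.71 / √0.6992 = 0.71 / 0.8362 ≈ 0.85.

0.85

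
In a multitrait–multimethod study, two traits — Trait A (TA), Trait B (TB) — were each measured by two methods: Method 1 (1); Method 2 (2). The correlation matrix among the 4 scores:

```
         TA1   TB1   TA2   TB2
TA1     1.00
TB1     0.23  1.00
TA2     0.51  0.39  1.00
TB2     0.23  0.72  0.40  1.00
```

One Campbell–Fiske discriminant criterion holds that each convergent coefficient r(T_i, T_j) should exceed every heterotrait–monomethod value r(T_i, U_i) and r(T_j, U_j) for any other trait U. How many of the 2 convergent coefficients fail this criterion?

Convergent coefficients and their comparison sets:
TA (methods 1·2): 0.51 vs {0.23, 0.40} → pass.
TB (methods 1·2): 0.72 vs {0.23, 0.40} → pass.
0 of 2 fail.

0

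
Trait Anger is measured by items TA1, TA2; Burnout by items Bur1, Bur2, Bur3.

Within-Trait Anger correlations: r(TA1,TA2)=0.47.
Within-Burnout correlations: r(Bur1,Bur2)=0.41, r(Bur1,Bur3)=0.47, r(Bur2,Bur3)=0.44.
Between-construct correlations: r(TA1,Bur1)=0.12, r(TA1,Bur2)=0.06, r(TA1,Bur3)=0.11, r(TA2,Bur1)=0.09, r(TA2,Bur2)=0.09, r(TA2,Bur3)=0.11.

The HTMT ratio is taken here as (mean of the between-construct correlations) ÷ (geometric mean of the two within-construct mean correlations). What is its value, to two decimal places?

0.21

Mean heterotrait r = 0.58/6 = 0.0967.
Mean within-TA = 0.47/1 = 0.4700; mean within-Bur = 1.32/3 = 0.4400.
Geometric mean = √(0.4700 × 0.4400) = 0.4548.
HTMT = 0.0967 / 0.4548 = 0.21.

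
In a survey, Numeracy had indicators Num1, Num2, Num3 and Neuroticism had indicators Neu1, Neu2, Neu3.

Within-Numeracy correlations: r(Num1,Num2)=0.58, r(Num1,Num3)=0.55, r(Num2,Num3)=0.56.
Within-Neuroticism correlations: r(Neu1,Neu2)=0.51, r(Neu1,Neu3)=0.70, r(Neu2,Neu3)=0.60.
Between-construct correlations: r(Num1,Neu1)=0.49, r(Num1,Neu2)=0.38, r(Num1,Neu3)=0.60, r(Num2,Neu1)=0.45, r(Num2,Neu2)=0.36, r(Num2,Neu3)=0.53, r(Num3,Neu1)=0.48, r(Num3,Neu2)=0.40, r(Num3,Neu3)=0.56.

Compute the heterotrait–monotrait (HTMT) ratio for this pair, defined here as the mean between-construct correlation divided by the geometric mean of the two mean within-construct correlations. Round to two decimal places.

Between-construct mean = 4.25/9 = 0.4722.
Mean within-Num = 1.69/3 = 0.5633; mean within-Neu = 1.81/3 = 0.6033.
Geometric mean = √(0.5633 × 0.6033) = 0.5830.
HTMT = 0.4722 / 0.5830 = 0.81.

0.81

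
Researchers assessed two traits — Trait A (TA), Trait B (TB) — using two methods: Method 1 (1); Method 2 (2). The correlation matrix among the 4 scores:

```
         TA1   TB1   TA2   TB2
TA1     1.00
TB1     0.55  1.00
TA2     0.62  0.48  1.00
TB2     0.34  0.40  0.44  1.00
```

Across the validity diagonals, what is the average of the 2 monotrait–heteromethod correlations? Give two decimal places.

Convergent values: 0.62, 0.40; mean = 1.02/2 = 0.51.

0.51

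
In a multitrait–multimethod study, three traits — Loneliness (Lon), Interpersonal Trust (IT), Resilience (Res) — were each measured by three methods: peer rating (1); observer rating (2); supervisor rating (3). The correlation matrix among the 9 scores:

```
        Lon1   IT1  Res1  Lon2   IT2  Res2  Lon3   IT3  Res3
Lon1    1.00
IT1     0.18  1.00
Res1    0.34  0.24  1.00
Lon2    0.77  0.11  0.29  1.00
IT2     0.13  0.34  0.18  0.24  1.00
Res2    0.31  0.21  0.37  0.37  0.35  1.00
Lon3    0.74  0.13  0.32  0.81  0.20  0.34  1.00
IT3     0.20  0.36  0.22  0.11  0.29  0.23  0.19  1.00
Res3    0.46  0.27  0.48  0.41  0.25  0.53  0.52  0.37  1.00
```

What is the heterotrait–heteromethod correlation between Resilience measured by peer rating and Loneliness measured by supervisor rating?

0.32

Different traits and methods: r(Res1, Lon3) = 0.32.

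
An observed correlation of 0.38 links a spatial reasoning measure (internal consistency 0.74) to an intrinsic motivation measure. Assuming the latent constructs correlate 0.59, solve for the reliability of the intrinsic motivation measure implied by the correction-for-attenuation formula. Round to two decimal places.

r_true = r_obs / √(r_xx · r_yy) ⇒ 0.59 = 0.38 / √(0.74 · r_yy).
√(0.74 · r_yy) = 0.38 / 0.59 = 0.6441; 0.74 · r_yy = 0.4149; r_yy = 0.4149 / 0.74 ≈ 0.56.

0.56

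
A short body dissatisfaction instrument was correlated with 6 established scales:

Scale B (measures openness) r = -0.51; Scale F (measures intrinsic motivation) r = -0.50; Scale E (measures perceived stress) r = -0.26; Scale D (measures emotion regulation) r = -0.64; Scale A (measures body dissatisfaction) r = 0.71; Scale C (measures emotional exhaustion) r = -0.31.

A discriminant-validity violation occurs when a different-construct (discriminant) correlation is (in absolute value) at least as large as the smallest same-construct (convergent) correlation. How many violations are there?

Convergent (same construct = body dissatisfaction): Scale A.
Smallest convergent = 0.71. Discriminant |r|: 0.51, 0.50, 0.26, 0.64, 0.31; count ≥ 0.71 → 0.

0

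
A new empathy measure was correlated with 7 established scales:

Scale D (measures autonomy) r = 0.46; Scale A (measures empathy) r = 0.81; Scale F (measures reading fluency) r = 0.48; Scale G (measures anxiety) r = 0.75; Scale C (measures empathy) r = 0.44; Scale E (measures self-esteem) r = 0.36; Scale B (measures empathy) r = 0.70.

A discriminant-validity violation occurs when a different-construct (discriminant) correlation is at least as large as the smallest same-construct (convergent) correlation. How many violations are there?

3

Convergent (same construct = empathy): Scale A, Scale C, Scale B.
Smallest convergent = 0.44. Discriminant values: 0.46, 0.48, 0.75, 0.36; count ≥ 0.44 → 3.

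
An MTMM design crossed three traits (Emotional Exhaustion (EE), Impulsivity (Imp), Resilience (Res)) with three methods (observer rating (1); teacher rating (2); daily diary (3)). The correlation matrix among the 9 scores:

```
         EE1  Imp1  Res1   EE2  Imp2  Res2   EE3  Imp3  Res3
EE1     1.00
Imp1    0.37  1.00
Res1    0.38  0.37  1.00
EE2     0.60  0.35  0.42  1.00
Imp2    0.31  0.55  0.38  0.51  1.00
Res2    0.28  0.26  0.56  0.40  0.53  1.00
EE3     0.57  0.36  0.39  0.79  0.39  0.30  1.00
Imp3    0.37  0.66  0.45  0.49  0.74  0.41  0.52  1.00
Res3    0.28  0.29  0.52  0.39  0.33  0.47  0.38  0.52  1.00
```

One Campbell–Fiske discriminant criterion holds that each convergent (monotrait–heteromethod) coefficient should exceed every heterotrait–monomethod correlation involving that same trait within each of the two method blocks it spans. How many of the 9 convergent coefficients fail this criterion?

Each convergent coefficient versus the relevant comparison correlations:
EE (methods 1·2): 0.60 vs {0.37, 0.51, 0.38, 0.40} → pass.
EE (methods 1·3): 0.57 vs {0.37, 0.52, 0.38, 0.38} → pass.
EE (methods 2·3): 0.79 vs {0.51, 0.52, 0.40, 0.38} → pass.
Imp (methods 1·2): 0.55 vs {0.37, 0.51, 0.37, 0.53} → pass.
Imp (methods 1·3): 0.66 vs {0.37, 0.52, 0.37, 0.52} → pass.
Imp (methods 2·3): 0.74 vs {0.51, 0.52, 0.53, 0.52} → pass.
Res (methods 1·2): 0.56 vs {0.38, 0.40, 0.37, 0.53} → pass.
Res (methods 1·3): 0.52 vs {0.38, 0.38, 0.37, 0.52} → fail.
Res (methods 2·3): 0.47 vs {0.40, 0.38, 0.53, 0.52} → fail.
2 of 9 fail.

2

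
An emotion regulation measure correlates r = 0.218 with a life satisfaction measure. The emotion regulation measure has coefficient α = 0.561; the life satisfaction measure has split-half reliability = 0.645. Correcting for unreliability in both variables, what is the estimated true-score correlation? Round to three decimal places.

0.362

r_true = r_obs / √(r_xx · r_yy) = 0.218 / √(0.561 × 0.645) = 0.218 / √0.361845 = 0.218 / 0.6015 ≈ 0.362.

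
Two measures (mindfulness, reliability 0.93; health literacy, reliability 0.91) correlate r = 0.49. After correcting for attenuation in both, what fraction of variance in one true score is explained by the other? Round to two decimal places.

0.28

Disattenuated r = 0.49 / √(0.93 × 0.91) = 0.49 / 0.9199 = 0.5327.
Shared true-score variance = 0.5327² = 0.2838 ≈ 0.28.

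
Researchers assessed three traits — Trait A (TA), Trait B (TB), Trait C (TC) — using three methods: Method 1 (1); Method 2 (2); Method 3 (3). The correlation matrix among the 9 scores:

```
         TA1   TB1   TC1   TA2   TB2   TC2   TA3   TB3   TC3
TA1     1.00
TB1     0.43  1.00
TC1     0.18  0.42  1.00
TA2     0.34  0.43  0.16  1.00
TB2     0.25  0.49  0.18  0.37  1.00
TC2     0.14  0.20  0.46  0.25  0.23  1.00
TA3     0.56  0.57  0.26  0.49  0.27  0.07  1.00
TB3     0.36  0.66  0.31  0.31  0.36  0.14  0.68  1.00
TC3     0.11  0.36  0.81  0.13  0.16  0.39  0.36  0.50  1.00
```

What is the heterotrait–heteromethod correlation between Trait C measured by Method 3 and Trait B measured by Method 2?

Different traits and methods: r(TC3, TB2) = 0.16.

0.16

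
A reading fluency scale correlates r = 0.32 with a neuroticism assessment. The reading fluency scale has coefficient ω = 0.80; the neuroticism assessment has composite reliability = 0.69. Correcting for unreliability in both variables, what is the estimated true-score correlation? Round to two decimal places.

r_true = r_obs / √(r_xx · r_yy) = 0.32 / √(0.80 × 0.69) = 0.32 / √0.5520 = 0.32 / 0.7430 ≈ 0.43.

0.43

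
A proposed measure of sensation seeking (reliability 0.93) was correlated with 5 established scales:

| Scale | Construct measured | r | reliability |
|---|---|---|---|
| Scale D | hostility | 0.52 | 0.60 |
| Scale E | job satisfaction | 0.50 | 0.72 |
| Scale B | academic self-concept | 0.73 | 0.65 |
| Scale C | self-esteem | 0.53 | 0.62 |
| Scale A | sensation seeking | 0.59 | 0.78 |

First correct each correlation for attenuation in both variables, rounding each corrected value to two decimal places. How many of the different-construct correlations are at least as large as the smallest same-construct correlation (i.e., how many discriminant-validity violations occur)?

Disattenuated r (r / √(r_scale · r_new)):
  Scale D (disc): 0.52 / √(0.60·0.93) = 0.70
  Scale E (disc): 0.50 / √(0.72·0.93) = 0.61
  Scale B (disc): 0.73 / √(0.65·0.93) = 0.94
  Scale C (disc): 0.53 / √(0.62·0.93) = 0.70
  Scale A (conv): 0.59 / √(0.78·0.93) = 0.69
Smallest convergent = 0.69. Discriminant values: 0.70, 0.61, 0.94, 0.70; count ≥ 0.69 → 3.

3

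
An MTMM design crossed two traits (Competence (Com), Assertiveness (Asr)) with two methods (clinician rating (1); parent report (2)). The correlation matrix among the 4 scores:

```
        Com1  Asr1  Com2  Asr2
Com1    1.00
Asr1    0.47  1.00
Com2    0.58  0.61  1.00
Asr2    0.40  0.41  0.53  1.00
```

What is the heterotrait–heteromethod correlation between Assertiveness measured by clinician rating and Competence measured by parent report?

0.61

Different traits and methods: r(Asr1, Com2) = 0.61.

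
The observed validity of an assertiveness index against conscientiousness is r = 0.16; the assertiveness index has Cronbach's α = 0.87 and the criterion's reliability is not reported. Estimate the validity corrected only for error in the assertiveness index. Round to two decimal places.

0.17

Single correction: r_c = r_obs / √r_xx = 0.16 / √0.87 = 0.16 / 0.9327 ≈ 0.17.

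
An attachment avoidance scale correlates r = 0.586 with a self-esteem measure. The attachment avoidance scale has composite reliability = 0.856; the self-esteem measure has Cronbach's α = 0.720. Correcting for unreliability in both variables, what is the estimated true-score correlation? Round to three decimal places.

0.746

r_true = r_obs / √(r_xx · r_yy) = 0.586 / √(0.856 × 0.720) = 0.586 / √0.616320 = 0.586 / 0.7851 ≈ 0.746.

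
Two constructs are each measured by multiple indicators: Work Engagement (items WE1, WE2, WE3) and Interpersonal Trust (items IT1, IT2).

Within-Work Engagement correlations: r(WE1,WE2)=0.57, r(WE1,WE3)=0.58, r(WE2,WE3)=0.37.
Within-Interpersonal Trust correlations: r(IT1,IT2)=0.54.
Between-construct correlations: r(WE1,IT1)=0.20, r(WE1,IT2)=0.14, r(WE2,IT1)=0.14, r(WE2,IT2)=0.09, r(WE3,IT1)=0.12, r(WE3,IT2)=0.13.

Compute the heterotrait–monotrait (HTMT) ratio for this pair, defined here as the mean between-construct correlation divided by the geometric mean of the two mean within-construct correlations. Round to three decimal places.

0.261

Mean between = 0.82/6 = 0.1367.
Mean within-WE = 1.52/3 = 0.5067; mean within-IT = 0.54/1 = 0.5400.
Geometric mean = √(0.5067 × 0.5400) = 0.5231.
HTMT = 0.1367 / 0.5231 = 0.261.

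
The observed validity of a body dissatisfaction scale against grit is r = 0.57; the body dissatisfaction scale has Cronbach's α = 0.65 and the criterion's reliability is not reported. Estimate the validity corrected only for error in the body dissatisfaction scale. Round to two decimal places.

Single correction: r_c = r_obs / √r_xx = 0.57 / √0.65 = 0.57 / 0.8062 ≈ 0.71.

0.71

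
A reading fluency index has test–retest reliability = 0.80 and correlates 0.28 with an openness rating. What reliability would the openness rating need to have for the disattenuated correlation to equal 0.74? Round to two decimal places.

0.18

r_true = r_obs / √(r_xx · r_yy) ⇒ 0.74 = 0.28 / √(0.80 · r_yy).
√(0.80 · r_yy) = 0.28 / 0.74 = 0.3784; 0.80 · r_yy = 0.1432; r_yy = 0.1432 / 0.80 ≈ 0.18.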